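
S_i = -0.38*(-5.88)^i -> [-0.38, 2.23, -13.14, 77.25, -454.25]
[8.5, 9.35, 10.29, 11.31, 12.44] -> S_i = 8.50*1.10^i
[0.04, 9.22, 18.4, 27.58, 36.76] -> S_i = 0.04 + 9.18*i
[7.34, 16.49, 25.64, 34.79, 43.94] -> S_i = 7.34 + 9.15*i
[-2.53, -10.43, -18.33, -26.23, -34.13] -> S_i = -2.53 + -7.90*i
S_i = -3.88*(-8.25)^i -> [-3.88, 32.01, -264.08, 2178.68, -17974.12]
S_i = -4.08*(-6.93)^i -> [-4.08, 28.27, -195.94, 1357.88, -9410.08]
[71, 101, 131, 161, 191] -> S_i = 71 + 30*i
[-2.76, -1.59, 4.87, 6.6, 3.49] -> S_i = Random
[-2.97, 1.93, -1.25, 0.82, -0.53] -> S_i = -2.97*(-0.65)^i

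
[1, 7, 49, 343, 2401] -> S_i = 1*7^i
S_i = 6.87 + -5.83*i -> [6.87, 1.04, -4.79, -10.62, -16.45]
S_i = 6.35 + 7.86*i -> [6.35, 14.21, 22.07, 29.93, 37.79]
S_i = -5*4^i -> [-5, -20, -80, -320, -1280]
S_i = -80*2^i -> [-80, -160, -320, -640, -1280]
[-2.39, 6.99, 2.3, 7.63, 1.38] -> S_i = Random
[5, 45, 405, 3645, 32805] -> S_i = 5*9^i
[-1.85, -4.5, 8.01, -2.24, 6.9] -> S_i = Random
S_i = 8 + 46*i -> [8, 54, 100, 146, 192]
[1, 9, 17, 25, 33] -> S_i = 1 + 8*i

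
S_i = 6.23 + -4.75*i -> [6.23, 1.48, -3.27, -8.02, -12.77]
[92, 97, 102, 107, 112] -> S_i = 92 + 5*i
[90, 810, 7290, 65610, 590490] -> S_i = 90*9^i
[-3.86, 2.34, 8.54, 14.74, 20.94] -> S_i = -3.86 + 6.20*i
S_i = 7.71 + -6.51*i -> [7.71, 1.2, -5.31, -11.82, -18.33]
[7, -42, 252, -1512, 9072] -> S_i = 7*-6^i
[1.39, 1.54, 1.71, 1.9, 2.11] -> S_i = 1.39*1.11^i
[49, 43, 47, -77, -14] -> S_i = Random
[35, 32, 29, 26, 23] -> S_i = 35 + -3*i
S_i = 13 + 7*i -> [13, 20, 27, 34, 41]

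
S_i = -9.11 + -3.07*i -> [-9.11, -12.18, -15.25, -18.32, -21.39]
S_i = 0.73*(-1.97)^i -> [0.73, -1.44, 2.83, -5.58, 10.99]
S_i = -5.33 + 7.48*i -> [-5.33, 2.15, 9.63, 17.11, 24.59]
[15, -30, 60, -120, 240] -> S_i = 15*-2^i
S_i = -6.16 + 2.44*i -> [-6.16, -3.72, -1.28, 1.16, 3.6]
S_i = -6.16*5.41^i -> [-6.16, -33.33, -180.29, -975.38, -5276.79]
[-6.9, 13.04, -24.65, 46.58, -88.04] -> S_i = -6.90*(-1.89)^i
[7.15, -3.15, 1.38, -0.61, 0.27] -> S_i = 7.15*(-0.44)^i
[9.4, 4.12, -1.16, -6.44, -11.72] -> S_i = 9.40 + -5.28*i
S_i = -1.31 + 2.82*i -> [-1.31, 1.51, 4.33, 7.15, 9.97]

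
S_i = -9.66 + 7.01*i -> [-9.66, -2.65, 4.36, 11.37, 18.38]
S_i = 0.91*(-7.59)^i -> [0.91, -6.91, 52.42, -397.89, 3020.01]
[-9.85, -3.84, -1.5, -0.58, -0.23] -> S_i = -9.85*0.39^i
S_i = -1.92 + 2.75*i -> [-1.92, 0.83, 3.58, 6.33, 9.08]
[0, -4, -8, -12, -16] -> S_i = 0 + -4*i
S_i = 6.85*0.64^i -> [6.85, 4.38, 2.81, 1.8, 1.15]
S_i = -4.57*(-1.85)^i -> [-4.57, 8.45, -15.64, 28.94, -53.53]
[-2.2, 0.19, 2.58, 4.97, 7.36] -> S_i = -2.20 + 2.39*i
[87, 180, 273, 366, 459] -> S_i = 87 + 93*i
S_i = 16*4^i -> [16, 64, 256, 1024, 4096]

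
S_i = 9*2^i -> [9, 18, 36, 72, 144]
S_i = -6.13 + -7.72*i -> [-6.13, -13.85, -21.57, -29.29, -37.01]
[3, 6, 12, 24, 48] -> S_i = 3*2^i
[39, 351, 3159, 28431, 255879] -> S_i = 39*9^i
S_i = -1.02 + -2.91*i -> [-1.02, -3.93, -6.84, -9.75, -12.66]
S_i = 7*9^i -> [7, 63, 567, 5103, 45927]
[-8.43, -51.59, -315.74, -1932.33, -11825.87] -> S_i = -8.43*6.12^i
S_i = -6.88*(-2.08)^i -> [-6.88, 14.31, -29.77, 61.91, -128.78]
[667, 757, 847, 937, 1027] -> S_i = 667 + 90*i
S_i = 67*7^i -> [67, 469, 3283, 22981, 160867]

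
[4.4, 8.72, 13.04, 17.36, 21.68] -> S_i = 4.40 + 4.32*i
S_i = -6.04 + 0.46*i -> [-6.04, -5.58, -5.12, -4.66, -4.2]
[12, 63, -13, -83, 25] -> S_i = Random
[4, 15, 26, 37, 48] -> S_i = 4 + 11*i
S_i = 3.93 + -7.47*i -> [3.93, -3.54, -11.01, -18.48, -25.95]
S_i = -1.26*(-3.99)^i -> [-1.26, 5.03, -20.06, 80.04, -319.35]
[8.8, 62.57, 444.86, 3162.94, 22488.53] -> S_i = 8.80*7.11^i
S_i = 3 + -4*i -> [3, -1, -5, -9, -13]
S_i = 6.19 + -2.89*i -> [6.19, 3.3, 0.41, -2.48, -5.37]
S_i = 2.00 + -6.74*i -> [2.0, -4.74, -11.48, -18.22, -24.96]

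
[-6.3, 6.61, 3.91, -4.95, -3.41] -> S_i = Random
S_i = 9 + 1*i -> [9, 10, 11, 12, 13]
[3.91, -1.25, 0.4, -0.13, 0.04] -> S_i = 3.91*(-0.32)^i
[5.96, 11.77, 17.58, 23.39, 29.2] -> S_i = 5.96 + 5.81*i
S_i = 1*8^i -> [1, 8, 64, 512, 4096]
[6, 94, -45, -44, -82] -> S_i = Random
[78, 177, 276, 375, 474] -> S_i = 78 + 99*i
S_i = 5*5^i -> [5, 25, 125, 625, 3125]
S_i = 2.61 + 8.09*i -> [2.61, 10.7, 18.79, 26.88, 34.97]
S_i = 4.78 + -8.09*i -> [4.78, -3.31, -11.4, -19.49, -27.58]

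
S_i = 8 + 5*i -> [8, 13, 18, 23, 28]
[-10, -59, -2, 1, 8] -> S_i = Random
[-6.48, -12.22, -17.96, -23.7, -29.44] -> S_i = -6.48 + -5.74*i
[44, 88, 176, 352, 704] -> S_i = 44*2^i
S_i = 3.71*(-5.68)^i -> [3.71, -21.07, 119.69, -679.86, 3861.6]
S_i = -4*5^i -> [-4, -20, -100, -500, -2500]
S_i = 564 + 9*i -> [564, 573, 582, 591, 600]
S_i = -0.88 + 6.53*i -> [-0.88, 5.65, 12.18, 18.71, 25.24]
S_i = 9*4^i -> [9, 36, 144, 576, 2304]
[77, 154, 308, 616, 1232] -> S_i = 77*2^i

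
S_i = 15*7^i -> [15, 105, 735, 5145, 36015]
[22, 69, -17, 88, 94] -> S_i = Random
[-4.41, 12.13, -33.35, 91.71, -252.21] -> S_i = -4.41*(-2.75)^i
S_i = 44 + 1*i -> [44, 45, 46, 47, 48]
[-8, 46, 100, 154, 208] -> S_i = -8 + 54*i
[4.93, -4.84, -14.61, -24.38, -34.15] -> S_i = 4.93 + -9.77*i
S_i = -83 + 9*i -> [-83, -74, -65, -56, -47]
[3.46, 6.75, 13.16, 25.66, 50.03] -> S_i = 3.46*1.95^i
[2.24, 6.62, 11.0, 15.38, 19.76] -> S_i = 2.24 + 4.38*i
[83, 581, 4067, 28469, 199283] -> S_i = 83*7^i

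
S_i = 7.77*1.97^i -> [7.77, 15.31, 30.15, 59.4, 117.03]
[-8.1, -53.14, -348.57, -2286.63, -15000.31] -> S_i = -8.10*6.56^i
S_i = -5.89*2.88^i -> [-5.89, -16.96, -48.85, -140.7, -405.21]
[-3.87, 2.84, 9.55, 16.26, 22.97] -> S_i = -3.87 + 6.71*i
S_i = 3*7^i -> [3, 21, 147, 1029, 7203]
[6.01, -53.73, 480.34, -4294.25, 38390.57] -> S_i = 6.01*(-8.94)^i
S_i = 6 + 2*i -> [6, 8, 10, 12, 14]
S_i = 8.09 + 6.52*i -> [8.09, 14.61, 21.13, 27.65, 34.17]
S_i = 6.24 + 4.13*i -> [6.24, 10.37, 14.5, 18.63, 22.76]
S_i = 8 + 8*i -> [8, 16, 24, 32, 40]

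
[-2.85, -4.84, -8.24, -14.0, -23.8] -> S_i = -2.85*1.70^i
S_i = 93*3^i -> [93, 279, 837, 2511, 7533]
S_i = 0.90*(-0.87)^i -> [0.9, -0.78, 0.68, -0.59, 0.52]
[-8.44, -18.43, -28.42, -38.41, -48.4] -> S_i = -8.44 + -9.99*i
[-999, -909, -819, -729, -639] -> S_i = -999 + 90*i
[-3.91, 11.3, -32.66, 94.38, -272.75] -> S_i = -3.91*(-2.89)^i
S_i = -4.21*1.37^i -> [-4.21, -5.77, -7.9, -10.83, -14.83]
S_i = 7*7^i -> [7, 49, 343, 2401, 16807]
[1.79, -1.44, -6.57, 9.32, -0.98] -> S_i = Random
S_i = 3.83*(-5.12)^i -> [3.83, -19.61, 100.4, -514.05, 2631.96]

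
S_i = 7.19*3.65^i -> [7.19, 26.24, 95.79, 349.63, 1276.15]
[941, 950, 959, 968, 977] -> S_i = 941 + 9*i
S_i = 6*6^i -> [6, 36, 216, 1296, 7776]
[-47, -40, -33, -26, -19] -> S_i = -47 + 7*i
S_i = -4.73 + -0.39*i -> [-4.73, -5.12, -5.51, -5.9, -6.29]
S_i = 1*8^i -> [1, 8, 64, 512, 4096]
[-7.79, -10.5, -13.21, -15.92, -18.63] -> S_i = -7.79 + -2.71*i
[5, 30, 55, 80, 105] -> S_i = 5 + 25*i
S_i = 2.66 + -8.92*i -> [2.66, -6.26, -15.18, -24.1, -33.02]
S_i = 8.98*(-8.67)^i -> [8.98, -77.86, 675.02, -5852.39, 50740.26]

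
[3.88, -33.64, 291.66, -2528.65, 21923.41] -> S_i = 3.88*(-8.67)^i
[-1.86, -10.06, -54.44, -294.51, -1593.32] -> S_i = -1.86*5.41^i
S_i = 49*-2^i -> [49, -98, 196, -392, 784]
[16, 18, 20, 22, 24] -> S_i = 16 + 2*i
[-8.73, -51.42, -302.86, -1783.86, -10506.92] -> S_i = -8.73*5.89^i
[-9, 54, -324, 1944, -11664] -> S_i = -9*-6^i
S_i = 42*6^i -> [42, 252, 1512, 9072, 54432]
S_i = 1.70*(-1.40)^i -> [1.7, -2.38, 3.33, -4.66, 6.53]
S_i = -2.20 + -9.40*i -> [-2.2, -11.6, -21.0, -30.4, -39.8]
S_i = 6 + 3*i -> [6, 9, 12, 15, 18]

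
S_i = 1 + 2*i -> [1, 3, 5, 7, 9]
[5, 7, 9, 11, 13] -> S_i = 5 + 2*i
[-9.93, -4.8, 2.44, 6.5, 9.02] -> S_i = Random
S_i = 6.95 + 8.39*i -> [6.95, 15.34, 23.73, 32.12, 40.51]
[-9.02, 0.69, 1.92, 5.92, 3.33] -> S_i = Random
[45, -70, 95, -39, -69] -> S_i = Random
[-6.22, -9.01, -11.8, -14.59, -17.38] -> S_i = -6.22 + -2.79*i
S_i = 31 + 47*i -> [31, 78, 125, 172, 219]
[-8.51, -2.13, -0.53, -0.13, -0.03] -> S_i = -8.51*0.25^i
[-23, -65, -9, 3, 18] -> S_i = Random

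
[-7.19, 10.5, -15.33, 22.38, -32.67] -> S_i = -7.19*(-1.46)^i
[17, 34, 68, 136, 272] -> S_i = 17*2^i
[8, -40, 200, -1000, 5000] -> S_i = 8*-5^i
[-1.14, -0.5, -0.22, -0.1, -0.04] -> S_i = -1.14*0.44^i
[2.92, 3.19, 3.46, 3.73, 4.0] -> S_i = 2.92 + 0.27*i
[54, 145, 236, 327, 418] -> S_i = 54 + 91*i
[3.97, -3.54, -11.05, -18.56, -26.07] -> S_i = 3.97 + -7.51*i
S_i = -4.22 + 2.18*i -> [-4.22, -2.04, 0.14, 2.32, 4.5]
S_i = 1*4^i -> [1, 4, 16, 64, 256]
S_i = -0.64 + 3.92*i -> [-0.64, 3.28, 7.2, 11.12, 15.04]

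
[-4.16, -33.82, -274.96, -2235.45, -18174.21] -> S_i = -4.16*8.13^i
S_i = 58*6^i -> [58, 348, 2088, 12528, 75168]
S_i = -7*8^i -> [-7, -56, -448, -3584, -28672]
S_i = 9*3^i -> [9, 27, 81, 243, 729]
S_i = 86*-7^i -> [86, -602, 4214, -29498, 206486]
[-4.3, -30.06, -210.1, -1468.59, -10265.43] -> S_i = -4.30*6.99^i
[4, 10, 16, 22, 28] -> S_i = 4 + 6*i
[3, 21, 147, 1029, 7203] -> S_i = 3*7^i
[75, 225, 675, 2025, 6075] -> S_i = 75*3^i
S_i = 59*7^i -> [59, 413, 2891, 20237, 141659]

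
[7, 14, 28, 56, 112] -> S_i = 7*2^i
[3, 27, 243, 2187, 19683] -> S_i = 3*9^i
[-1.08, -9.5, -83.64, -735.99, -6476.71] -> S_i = -1.08*8.80^i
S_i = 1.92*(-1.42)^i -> [1.92, -2.73, 3.87, -5.5, 7.81]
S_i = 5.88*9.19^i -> [5.88, 54.04, 496.6, 4563.77, 41941.06]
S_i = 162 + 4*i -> [162, 166, 170, 174, 178]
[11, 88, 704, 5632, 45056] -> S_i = 11*8^i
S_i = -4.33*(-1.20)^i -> [-4.33, 5.2, -6.24, 7.48, -8.98]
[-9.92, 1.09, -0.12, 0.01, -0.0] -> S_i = -9.92*(-0.11)^i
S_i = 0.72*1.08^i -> [0.72, 0.78, 0.84, 0.91, 0.98]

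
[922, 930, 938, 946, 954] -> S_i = 922 + 8*i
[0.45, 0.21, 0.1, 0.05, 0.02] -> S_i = 0.45*0.47^i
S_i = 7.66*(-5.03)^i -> [7.66, -38.53, 193.8, -974.84, 4903.44]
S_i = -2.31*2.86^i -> [-2.31, -6.61, -18.89, -54.04, -154.55]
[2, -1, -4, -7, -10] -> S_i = 2 + -3*i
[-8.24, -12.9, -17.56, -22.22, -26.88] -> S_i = -8.24 + -4.66*i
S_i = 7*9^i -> [7, 63, 567, 5103, 45927]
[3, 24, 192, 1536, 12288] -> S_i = 3*8^i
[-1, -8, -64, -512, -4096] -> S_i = -1*8^i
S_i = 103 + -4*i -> [103, 99, 95, 91, 87]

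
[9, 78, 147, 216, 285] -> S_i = 9 + 69*i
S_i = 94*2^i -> [94, 188, 376, 752, 1504]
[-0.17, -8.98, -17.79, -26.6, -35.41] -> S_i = -0.17 + -8.81*i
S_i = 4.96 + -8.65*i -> [4.96, -3.69, -12.34, -20.99, -29.64]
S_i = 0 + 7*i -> [0, 7, 14, 21, 28]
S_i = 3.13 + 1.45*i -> [3.13, 4.58, 6.03, 7.48, 8.93]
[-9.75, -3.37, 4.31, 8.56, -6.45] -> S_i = Random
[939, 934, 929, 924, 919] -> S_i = 939 + -5*i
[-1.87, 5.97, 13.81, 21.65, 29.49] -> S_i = -1.87 + 7.84*i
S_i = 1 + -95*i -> [1, -94, -189, -284, -379]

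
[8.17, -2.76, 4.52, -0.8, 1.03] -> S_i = Random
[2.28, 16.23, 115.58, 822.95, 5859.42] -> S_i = 2.28*7.12^i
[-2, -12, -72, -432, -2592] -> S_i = -2*6^i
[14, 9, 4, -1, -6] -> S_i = 14 + -5*i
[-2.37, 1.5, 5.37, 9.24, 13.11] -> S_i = -2.37 + 3.87*i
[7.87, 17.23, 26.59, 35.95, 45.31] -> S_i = 7.87 + 9.36*i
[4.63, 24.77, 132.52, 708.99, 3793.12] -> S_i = 4.63*5.35^i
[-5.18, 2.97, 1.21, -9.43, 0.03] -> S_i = Random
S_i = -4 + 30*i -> [-4, 26, 56, 86, 116]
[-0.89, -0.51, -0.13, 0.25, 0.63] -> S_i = -0.89 + 0.38*i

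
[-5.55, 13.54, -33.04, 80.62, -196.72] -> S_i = -5.55*(-2.44)^i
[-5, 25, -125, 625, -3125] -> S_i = -5*-5^i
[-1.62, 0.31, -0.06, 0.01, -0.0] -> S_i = -1.62*(-0.19)^i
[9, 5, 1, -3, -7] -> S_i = 9 + -4*i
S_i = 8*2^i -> [8, 16, 32, 64, 128]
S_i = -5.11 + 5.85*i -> [-5.11, 0.74, 6.59, 12.44, 18.29]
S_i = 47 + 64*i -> [47, 111, 175, 239, 303]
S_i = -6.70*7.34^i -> [-6.7, -49.18, -360.97, -2649.49, -19447.29]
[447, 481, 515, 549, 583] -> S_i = 447 + 34*i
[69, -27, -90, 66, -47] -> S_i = Random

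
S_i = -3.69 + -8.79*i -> [-3.69, -12.48, -21.27, -30.06, -38.85]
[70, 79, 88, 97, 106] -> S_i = 70 + 9*i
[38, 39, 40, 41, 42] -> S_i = 38 + 1*i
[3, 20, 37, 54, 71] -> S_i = 3 + 17*i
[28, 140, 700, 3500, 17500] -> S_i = 28*5^i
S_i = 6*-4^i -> [6, -24, 96, -384, 1536]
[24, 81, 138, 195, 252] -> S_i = 24 + 57*i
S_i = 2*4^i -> [2, 8, 32, 128, 512]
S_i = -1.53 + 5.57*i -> [-1.53, 4.04, 9.61, 15.18, 20.75]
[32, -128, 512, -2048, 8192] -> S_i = 32*-4^i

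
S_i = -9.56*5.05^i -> [-9.56, -48.28, -243.8, -1231.21, -6217.61]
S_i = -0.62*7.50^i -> [-0.62, -4.65, -34.88, -261.56, -1961.72]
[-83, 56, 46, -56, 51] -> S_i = Random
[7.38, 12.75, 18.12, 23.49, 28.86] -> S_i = 7.38 + 5.37*i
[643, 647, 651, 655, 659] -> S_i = 643 + 4*i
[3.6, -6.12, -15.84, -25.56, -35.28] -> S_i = 3.60 + -9.72*i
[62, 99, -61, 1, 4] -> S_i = Random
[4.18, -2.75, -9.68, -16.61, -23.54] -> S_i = 4.18 + -6.93*i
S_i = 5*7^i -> [5, 35, 245, 1715, 12005]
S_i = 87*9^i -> [87, 783, 7047, 63423, 570807]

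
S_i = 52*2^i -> [52, 104, 208, 416, 832]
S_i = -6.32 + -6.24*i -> [-6.32, -12.56, -18.8, -25.04, -31.28]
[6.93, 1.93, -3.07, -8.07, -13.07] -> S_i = 6.93 + -5.00*i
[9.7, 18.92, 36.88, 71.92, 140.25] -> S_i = 9.70*1.95^i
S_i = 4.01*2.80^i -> [4.01, 11.23, 31.44, 88.03, 246.48]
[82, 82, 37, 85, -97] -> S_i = Random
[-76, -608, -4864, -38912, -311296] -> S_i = -76*8^i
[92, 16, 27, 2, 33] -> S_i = Random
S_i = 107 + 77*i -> [107, 184, 261, 338, 415]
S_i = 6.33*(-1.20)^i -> [6.33, -7.6, 9.12, -10.94, 13.13]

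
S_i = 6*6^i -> [6, 36, 216, 1296, 7776]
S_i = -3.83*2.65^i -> [-3.83, -10.15, -26.9, -71.27, -188.88]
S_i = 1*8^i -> [1, 8, 64, 512, 4096]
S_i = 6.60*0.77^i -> [6.6, 5.08, 3.91, 3.01, 2.32]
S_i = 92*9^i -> [92, 828, 7452, 67068, 603612]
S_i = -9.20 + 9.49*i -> [-9.2, 0.29, 9.78, 19.27, 28.76]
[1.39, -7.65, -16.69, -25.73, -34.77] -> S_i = 1.39 + -9.04*i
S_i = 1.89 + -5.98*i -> [1.89, -4.09, -10.07, -16.05, -22.03]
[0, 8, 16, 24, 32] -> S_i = 0 + 8*i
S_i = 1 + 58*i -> [1, 59, 117, 175, 233]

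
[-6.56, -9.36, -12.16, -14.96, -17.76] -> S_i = -6.56 + -2.80*i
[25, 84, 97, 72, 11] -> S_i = Random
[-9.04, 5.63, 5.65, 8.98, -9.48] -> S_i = Random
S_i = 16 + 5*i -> [16, 21, 26, 31, 36]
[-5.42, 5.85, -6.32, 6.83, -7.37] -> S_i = -5.42*(-1.08)^i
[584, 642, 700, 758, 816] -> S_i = 584 + 58*i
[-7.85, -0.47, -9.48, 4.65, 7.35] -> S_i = Random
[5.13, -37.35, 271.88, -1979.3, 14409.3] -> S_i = 5.13*(-7.28)^i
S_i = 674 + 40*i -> [674, 714, 754, 794, 834]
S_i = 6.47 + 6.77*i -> [6.47, 13.24, 20.01, 26.78, 33.55]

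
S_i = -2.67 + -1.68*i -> [-2.67, -4.35, -6.03, -7.71, -9.39]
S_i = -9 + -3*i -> [-9, -12, -15, -18, -21]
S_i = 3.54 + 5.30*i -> [3.54, 8.84, 14.14, 19.44, 24.74]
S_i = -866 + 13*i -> [-866, -853, -840, -827, -814]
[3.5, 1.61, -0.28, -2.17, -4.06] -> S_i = 3.50 + -1.89*i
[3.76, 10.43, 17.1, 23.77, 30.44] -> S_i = 3.76 + 6.67*i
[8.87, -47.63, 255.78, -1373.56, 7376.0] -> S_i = 8.87*(-5.37)^i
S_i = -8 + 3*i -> [-8, -5, -2, 1, 4]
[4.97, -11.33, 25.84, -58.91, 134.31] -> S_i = 4.97*(-2.28)^i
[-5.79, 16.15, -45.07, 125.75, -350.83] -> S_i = -5.79*(-2.79)^i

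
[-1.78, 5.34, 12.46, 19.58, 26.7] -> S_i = -1.78 + 7.12*i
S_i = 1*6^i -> [1, 6, 36, 216, 1296]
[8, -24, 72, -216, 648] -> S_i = 8*-3^i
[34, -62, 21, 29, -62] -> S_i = Random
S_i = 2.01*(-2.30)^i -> [2.01, -4.62, 10.63, -24.46, 56.25]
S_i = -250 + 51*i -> [-250, -199, -148, -97, -46]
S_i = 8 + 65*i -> [8, 73, 138, 203, 268]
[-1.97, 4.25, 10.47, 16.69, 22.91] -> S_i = -1.97 + 6.22*i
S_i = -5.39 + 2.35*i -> [-5.39, -3.04, -0.69, 1.66, 4.01]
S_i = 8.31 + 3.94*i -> [8.31, 12.25, 16.19, 20.13, 24.07]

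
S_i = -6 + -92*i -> [-6, -98, -190, -282, -374]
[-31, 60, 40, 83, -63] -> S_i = Random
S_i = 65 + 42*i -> [65, 107, 149, 191, 233]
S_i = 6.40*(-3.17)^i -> [6.4, -20.29, 64.31, -203.87, 646.27]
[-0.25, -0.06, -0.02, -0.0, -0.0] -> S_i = -0.25*0.26^i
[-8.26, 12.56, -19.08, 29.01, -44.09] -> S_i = -8.26*(-1.52)^i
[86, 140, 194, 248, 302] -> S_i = 86 + 54*i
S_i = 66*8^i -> [66, 528, 4224, 33792, 270336]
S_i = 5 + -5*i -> [5, 0, -5, -10, -15]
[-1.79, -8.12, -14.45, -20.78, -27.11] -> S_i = -1.79 + -6.33*i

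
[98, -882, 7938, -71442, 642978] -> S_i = 98*-9^i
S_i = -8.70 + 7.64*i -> [-8.7, -1.06, 6.58, 14.22, 21.86]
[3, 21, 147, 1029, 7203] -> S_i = 3*7^i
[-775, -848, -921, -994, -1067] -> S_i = -775 + -73*i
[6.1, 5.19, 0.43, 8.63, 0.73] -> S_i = Random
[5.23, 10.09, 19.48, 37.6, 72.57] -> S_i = 5.23*1.93^i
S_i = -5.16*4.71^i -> [-5.16, -24.3, -114.47, -539.15, -2539.41]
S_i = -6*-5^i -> [-6, 30, -150, 750, -3750]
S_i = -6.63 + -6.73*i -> [-6.63, -13.36, -20.09, -26.82, -33.55]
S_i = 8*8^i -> [8, 64, 512, 4096, 32768]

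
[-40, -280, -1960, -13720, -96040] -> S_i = -40*7^i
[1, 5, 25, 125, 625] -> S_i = 1*5^i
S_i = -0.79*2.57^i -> [-0.79, -2.03, -5.22, -13.41, -34.46]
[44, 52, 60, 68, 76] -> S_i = 44 + 8*i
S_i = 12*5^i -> [12, 60, 300, 1500, 7500]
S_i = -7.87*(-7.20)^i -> [-7.87, 56.66, -407.98, 2937.46, -21149.72]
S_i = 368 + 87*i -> [368, 455, 542, 629, 716]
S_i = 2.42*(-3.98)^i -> [2.42, -9.63, 38.33, -152.57, 607.22]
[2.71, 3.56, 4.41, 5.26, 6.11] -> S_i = 2.71 + 0.85*i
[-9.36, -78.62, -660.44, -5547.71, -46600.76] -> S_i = -9.36*8.40^i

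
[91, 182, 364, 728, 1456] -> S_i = 91*2^i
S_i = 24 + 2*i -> [24, 26, 28, 30, 32]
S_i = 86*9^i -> [86, 774, 6966, 62694, 564246]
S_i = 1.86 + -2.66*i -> [1.86, -0.8, -3.46, -6.12, -8.78]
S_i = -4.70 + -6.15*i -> [-4.7, -10.85, -17.0, -23.15, -29.3]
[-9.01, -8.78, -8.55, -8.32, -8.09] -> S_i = -9.01 + 0.23*i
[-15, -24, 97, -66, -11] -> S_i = Random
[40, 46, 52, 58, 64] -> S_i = 40 + 6*i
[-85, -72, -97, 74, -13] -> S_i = Random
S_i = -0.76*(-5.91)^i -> [-0.76, 4.49, -26.55, 156.88, -927.18]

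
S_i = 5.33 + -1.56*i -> [5.33, 3.77, 2.21, 0.65, -0.91]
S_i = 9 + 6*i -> [9, 15, 21, 27, 33]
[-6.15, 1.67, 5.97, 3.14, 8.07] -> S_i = Random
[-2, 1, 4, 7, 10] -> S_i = -2 + 3*i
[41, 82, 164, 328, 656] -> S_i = 41*2^i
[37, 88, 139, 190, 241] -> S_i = 37 + 51*i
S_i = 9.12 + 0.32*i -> [9.12, 9.44, 9.76, 10.08, 10.4]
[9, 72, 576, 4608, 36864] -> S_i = 9*8^i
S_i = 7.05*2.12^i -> [7.05, 14.95, 31.69, 67.17, 142.41]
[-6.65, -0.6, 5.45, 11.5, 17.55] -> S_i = -6.65 + 6.05*i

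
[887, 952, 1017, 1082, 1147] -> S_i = 887 + 65*i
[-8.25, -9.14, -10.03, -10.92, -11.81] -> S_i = -8.25 + -0.89*i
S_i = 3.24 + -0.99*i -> [3.24, 2.25, 1.26, 0.27, -0.72]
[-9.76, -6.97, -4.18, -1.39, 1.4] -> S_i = -9.76 + 2.79*i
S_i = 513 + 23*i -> [513, 536, 559, 582, 605]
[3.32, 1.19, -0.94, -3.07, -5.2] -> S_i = 3.32 + -2.13*i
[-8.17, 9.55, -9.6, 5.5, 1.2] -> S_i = Random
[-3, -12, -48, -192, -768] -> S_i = -3*4^i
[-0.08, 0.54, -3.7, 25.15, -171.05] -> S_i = -0.08*(-6.80)^i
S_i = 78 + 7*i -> [78, 85, 92, 99, 106]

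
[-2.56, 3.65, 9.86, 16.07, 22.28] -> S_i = -2.56 + 6.21*i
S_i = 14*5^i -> [14, 70, 350, 1750, 8750]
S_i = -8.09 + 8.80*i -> [-8.09, 0.71, 9.51, 18.31, 27.11]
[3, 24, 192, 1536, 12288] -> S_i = 3*8^i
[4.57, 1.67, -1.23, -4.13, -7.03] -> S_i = 4.57 + -2.90*i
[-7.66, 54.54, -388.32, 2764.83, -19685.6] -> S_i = -7.66*(-7.12)^i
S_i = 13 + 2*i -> [13, 15, 17, 19, 21]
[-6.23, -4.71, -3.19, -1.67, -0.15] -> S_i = -6.23 + 1.52*i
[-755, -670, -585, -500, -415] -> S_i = -755 + 85*i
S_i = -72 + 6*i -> [-72, -66, -60, -54, -48]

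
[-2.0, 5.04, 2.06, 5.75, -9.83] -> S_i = Random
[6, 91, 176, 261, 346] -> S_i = 6 + 85*i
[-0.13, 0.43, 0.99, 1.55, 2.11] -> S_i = -0.13 + 0.56*i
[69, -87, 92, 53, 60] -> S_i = Random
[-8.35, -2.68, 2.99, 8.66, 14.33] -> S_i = -8.35 + 5.67*i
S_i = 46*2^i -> [46, 92, 184, 368, 736]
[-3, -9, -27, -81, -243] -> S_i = -3*3^i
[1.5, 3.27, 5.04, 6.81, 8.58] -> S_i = 1.50 + 1.77*i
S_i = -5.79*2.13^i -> [-5.79, -12.33, -26.27, -55.95, -119.18]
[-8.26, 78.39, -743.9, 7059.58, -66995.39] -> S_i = -8.26*(-9.49)^i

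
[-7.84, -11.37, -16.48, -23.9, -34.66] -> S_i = -7.84*1.45^i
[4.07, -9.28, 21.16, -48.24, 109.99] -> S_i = 4.07*(-2.28)^i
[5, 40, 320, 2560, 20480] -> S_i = 5*8^i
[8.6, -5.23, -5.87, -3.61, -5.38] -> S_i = Random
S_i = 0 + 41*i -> [0, 41, 82, 123, 164]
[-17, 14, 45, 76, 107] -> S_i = -17 + 31*i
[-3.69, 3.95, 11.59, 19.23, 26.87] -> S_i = -3.69 + 7.64*i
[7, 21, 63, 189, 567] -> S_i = 7*3^i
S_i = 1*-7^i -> [1, -7, 49, -343, 2401]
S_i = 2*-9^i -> [2, -18, 162, -1458, 13122]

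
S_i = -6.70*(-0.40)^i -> [-6.7, 2.68, -1.07, 0.43, -0.17]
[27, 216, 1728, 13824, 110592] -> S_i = 27*8^i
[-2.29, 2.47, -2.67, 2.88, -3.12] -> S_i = -2.29*(-1.08)^i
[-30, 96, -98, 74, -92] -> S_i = Random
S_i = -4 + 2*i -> [-4, -2, 0, 2, 4]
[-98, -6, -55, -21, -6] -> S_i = Random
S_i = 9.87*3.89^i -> [9.87, 38.39, 149.35, 580.99, 2260.04]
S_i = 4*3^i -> [4, 12, 36, 108, 324]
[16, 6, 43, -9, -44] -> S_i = Random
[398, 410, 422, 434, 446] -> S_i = 398 + 12*i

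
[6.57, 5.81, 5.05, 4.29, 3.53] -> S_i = 6.57 + -0.76*i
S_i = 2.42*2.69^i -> [2.42, 6.51, 17.51, 47.11, 126.71]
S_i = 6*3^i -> [6, 18, 54, 162, 486]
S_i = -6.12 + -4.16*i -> [-6.12, -10.28, -14.44, -18.6, -22.76]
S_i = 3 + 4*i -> [3, 7, 11, 15, 19]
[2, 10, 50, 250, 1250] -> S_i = 2*5^i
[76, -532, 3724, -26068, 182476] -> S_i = 76*-7^i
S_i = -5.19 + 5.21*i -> [-5.19, 0.02, 5.23, 10.44, 15.65]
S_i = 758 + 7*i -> [758, 765, 772, 779, 786]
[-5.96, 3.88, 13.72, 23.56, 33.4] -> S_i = -5.96 + 9.84*i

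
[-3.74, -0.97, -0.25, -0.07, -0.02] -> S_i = -3.74*0.26^i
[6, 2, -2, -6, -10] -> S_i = 6 + -4*i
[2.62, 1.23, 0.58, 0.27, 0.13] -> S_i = 2.62*0.47^i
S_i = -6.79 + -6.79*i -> [-6.79, -13.58, -20.37, -27.16, -33.95]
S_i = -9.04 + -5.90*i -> [-9.04, -14.94, -20.84, -26.74, -32.64]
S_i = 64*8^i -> [64, 512, 4096, 32768, 262144]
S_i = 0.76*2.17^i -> [0.76, 1.65, 3.58, 7.77, 16.85]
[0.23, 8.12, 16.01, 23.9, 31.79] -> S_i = 0.23 + 7.89*i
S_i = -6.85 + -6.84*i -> [-6.85, -13.69, -20.53, -27.37, -34.21]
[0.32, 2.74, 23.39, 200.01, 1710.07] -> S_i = 0.32*8.55^i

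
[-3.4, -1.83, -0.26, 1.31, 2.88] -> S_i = -3.40 + 1.57*i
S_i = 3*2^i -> [3, 6, 12, 24, 48]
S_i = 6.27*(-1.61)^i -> [6.27, -10.09, 16.25, -26.17, 42.13]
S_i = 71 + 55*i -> [71, 126, 181, 236, 291]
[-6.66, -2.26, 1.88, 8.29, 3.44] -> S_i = Random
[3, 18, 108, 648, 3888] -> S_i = 3*6^i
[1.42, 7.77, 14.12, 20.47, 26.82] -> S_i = 1.42 + 6.35*i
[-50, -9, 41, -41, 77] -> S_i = Random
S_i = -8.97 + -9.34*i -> [-8.97, -18.31, -27.65, -36.99, -46.33]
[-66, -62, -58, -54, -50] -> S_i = -66 + 4*i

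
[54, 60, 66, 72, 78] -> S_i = 54 + 6*i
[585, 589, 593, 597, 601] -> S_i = 585 + 4*i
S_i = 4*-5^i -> [4, -20, 100, -500, 2500]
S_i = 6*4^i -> [6, 24, 96, 384, 1536]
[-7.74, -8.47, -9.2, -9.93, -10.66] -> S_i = -7.74 + -0.73*i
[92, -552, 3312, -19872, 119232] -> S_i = 92*-6^i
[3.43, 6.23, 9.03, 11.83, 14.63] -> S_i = 3.43 + 2.80*i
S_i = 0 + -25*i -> [0, -25, -50, -75, -100]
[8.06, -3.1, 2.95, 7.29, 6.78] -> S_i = Random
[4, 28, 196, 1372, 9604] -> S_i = 4*7^i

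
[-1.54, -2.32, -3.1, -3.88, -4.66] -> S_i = -1.54 + -0.78*i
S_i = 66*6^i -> [66, 396, 2376, 14256, 85536]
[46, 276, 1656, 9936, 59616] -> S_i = 46*6^i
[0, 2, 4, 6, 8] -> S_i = 0 + 2*i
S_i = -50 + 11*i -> [-50, -39, -28, -17, -6]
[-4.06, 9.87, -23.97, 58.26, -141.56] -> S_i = -4.06*(-2.43)^i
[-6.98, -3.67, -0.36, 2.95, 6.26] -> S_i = -6.98 + 3.31*i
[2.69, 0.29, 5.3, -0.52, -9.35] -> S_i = Random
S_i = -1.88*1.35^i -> [-1.88, -2.54, -3.43, -4.63, -6.24]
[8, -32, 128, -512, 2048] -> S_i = 8*-4^i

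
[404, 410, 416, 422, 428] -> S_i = 404 + 6*i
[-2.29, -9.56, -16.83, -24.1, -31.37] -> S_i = -2.29 + -7.27*i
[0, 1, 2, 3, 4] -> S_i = 0 + 1*i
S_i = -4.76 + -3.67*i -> [-4.76, -8.43, -12.1, -15.77, -19.44]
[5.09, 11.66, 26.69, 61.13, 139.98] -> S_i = 5.09*2.29^i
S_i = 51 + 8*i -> [51, 59, 67, 75, 83]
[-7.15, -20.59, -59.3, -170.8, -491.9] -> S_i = -7.15*2.88^i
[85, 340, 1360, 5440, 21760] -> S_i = 85*4^i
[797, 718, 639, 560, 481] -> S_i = 797 + -79*i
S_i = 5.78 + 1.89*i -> [5.78, 7.67, 9.56, 11.45, 13.34]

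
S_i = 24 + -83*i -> [24, -59, -142, -225, -308]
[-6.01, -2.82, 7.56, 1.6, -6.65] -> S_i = Random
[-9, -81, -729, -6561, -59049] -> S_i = -9*9^i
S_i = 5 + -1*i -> [5, 4, 3, 2, 1]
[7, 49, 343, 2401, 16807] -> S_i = 7*7^i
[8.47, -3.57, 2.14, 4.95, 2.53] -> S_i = Random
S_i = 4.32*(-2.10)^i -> [4.32, -9.07, 19.05, -40.01, 84.02]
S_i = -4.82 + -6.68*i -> [-4.82, -11.5, -18.18, -24.86, -31.54]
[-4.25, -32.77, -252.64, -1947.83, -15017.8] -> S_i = -4.25*7.71^i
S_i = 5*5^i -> [5, 25, 125, 625, 3125]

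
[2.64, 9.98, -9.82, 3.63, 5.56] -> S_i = Random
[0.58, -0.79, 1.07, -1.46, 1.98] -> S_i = 0.58*(-1.36)^i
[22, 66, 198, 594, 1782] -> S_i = 22*3^i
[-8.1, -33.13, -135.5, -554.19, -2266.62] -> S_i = -8.10*4.09^i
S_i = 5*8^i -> [5, 40, 320, 2560, 20480]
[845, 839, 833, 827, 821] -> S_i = 845 + -6*i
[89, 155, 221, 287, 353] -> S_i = 89 + 66*i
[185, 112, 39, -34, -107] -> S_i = 185 + -73*i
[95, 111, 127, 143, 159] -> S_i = 95 + 16*i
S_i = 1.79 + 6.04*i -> [1.79, 7.83, 13.87, 19.91, 25.95]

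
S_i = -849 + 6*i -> [-849, -843, -837, -831, -825]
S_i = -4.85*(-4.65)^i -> [-4.85, 22.55, -104.87, 487.64, -2267.53]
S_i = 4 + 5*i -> [4, 9, 14, 19, 24]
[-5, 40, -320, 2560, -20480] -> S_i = -5*-8^i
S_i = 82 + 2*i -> [82, 84, 86, 88, 90]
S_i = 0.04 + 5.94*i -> [0.04, 5.98, 11.92, 17.86, 23.8]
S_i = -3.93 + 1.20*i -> [-3.93, -2.73, -1.53, -0.33, 0.87]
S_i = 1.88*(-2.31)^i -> [1.88, -4.34, 10.03, -23.17, 53.53]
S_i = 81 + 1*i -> [81, 82, 83, 84, 85]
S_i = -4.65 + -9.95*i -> [-4.65, -14.6, -24.55, -34.5, -44.45]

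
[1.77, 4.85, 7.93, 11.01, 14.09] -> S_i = 1.77 + 3.08*i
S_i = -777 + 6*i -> [-777, -771, -765, -759, -753]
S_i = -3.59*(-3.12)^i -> [-3.59, 11.2, -34.95, 109.03, -340.18]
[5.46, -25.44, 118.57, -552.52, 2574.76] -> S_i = 5.46*(-4.66)^i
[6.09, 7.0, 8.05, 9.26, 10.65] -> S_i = 6.09*1.15^i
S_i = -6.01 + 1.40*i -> [-6.01, -4.61, -3.21, -1.81, -0.41]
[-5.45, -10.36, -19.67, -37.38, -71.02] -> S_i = -5.45*1.90^i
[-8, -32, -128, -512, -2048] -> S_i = -8*4^i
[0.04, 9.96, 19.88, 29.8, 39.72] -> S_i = 0.04 + 9.92*i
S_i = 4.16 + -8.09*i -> [4.16, -3.93, -12.02, -20.11, -28.2]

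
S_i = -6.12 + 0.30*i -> [-6.12, -5.82, -5.52, -5.22, -4.92]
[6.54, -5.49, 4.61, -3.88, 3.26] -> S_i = 6.54*(-0.84)^i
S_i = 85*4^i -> [85, 340, 1360, 5440, 21760]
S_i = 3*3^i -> [3, 9, 27, 81, 243]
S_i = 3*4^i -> [3, 12, 48, 192, 768]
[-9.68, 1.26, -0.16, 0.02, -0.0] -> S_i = -9.68*(-0.13)^i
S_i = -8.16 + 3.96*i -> [-8.16, -4.2, -0.24, 3.72, 7.68]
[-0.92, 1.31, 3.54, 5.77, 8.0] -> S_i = -0.92 + 2.23*i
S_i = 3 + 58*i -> [3, 61, 119, 177, 235]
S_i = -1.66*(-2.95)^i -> [-1.66, 4.9, -14.45, 42.62, -125.72]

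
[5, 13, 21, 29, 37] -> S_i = 5 + 8*i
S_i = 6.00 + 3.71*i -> [6.0, 9.71, 13.42, 17.13, 20.84]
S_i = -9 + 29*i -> [-9, 20, 49, 78, 107]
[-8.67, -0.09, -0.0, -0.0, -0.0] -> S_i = -8.67*0.01^i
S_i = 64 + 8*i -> [64, 72, 80, 88, 96]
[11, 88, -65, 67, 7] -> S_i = Random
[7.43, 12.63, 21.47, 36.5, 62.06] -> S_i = 7.43*1.70^i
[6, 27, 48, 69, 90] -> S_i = 6 + 21*i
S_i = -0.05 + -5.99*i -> [-0.05, -6.04, -12.03, -18.02, -24.01]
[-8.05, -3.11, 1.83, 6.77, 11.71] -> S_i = -8.05 + 4.94*i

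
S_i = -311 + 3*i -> [-311, -308, -305, -302, -299]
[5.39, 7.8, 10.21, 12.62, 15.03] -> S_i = 5.39 + 2.41*i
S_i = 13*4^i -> [13, 52, 208, 832, 3328]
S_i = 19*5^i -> [19, 95, 475, 2375, 11875]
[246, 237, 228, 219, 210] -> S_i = 246 + -9*i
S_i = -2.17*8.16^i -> [-2.17, -17.71, -144.49, -1179.04, -9621.0]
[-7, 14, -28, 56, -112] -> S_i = -7*-2^i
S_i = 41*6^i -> [41, 246, 1476, 8856, 53136]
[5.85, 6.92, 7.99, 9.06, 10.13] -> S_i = 5.85 + 1.07*i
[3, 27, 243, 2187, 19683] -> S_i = 3*9^i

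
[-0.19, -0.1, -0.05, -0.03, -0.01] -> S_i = -0.19*0.51^i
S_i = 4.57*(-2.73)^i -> [4.57, -12.48, 34.06, -92.98, 253.84]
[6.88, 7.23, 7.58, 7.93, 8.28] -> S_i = 6.88 + 0.35*i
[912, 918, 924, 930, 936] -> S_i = 912 + 6*i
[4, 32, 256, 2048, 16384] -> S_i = 4*8^i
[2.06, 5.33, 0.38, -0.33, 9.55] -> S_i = Random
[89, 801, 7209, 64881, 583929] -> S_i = 89*9^i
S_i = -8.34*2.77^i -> [-8.34, -23.1, -63.99, -177.26, -491.0]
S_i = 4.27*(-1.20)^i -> [4.27, -5.12, 6.15, -7.38, 8.85]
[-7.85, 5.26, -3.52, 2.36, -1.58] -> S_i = -7.85*(-0.67)^i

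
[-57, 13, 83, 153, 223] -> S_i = -57 + 70*i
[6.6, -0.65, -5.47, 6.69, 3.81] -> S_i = Random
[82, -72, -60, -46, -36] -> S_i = Random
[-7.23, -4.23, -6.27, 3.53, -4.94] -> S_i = Random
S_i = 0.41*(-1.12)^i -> [0.41, -0.46, 0.51, -0.58, 0.65]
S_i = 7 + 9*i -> [7, 16, 25, 34, 43]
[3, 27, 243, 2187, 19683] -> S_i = 3*9^i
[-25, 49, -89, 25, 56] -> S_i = Random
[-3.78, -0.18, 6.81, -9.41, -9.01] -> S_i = Random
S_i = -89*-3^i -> [-89, 267, -801, 2403, -7209]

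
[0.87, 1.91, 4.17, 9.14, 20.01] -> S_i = 0.87*2.19^i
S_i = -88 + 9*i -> [-88, -79, -70, -61, -52]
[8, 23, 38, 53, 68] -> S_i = 8 + 15*i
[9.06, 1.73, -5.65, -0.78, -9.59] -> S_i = Random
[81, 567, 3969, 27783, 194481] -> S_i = 81*7^i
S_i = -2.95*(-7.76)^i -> [-2.95, 22.89, -177.64, 1378.5, -10697.17]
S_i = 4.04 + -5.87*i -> [4.04, -1.83, -7.7, -13.57, -19.44]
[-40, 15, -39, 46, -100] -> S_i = Random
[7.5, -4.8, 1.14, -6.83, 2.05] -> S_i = Random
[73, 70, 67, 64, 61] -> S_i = 73 + -3*i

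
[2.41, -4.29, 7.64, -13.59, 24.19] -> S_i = 2.41*(-1.78)^i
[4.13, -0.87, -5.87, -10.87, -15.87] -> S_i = 4.13 + -5.00*i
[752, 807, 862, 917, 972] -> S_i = 752 + 55*i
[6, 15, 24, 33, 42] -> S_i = 6 + 9*i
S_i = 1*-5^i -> [1, -5, 25, -125, 625]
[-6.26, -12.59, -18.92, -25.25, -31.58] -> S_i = -6.26 + -6.33*i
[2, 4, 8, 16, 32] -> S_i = 2*2^i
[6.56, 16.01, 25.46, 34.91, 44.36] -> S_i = 6.56 + 9.45*i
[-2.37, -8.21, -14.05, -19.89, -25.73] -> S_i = -2.37 + -5.84*i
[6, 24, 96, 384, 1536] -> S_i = 6*4^i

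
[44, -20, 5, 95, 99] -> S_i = Random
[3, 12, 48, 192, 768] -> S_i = 3*4^i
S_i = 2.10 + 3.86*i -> [2.1, 5.96, 9.82, 13.68, 17.54]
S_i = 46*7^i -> [46, 322, 2254, 15778, 110446]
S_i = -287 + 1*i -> [-287, -286, -285, -284, -283]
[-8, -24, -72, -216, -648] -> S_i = -8*3^i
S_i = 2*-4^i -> [2, -8, 32, -128, 512]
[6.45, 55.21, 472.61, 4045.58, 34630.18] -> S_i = 6.45*8.56^i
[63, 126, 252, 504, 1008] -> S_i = 63*2^i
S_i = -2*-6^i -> [-2, 12, -72, 432, -2592]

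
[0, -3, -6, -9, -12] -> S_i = 0 + -3*i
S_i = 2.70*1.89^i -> [2.7, 5.1, 9.64, 18.23, 34.45]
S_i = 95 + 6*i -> [95, 101, 107, 113, 119]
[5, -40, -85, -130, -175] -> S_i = 5 + -45*i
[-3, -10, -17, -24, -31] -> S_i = -3 + -7*i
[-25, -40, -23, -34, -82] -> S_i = Random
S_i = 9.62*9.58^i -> [9.62, 92.16, 882.89, 8458.08, 81028.37]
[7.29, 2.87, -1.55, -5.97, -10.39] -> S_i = 7.29 + -4.42*i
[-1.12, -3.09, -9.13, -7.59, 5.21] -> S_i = Random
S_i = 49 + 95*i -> [49, 144, 239, 334, 429]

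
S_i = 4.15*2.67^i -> [4.15, 11.08, 29.58, 78.99, 210.91]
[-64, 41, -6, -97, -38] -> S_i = Random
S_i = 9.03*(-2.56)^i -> [9.03, -23.12, 59.18, -151.5, 387.84]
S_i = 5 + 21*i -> [5, 26, 47, 68, 89]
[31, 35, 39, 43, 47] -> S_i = 31 + 4*i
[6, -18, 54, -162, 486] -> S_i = 6*-3^i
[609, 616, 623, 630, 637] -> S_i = 609 + 7*i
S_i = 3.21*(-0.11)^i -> [3.21, -0.35, 0.04, -0.0, 0.0]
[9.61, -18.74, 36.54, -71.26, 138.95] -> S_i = 9.61*(-1.95)^i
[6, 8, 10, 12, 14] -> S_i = 6 + 2*i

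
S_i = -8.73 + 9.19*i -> [-8.73, 0.46, 9.65, 18.84, 28.03]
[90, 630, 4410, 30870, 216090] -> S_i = 90*7^i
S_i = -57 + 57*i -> [-57, 0, 57, 114, 171]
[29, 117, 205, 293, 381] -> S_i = 29 + 88*i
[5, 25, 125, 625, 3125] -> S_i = 5*5^i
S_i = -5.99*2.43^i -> [-5.99, -14.56, -35.37, -85.95, -208.86]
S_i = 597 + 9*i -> [597, 606, 615, 624, 633]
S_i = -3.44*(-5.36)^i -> [-3.44, 18.44, -98.83, 529.73, -2839.34]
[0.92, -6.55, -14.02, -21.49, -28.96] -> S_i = 0.92 + -7.47*i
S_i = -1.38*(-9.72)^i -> [-1.38, 13.41, -130.38, 1267.3, -12318.11]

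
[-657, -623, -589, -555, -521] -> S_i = -657 + 34*i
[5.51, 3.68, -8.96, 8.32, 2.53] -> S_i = Random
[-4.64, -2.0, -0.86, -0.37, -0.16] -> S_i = -4.64*0.43^i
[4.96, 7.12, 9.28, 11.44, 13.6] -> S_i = 4.96 + 2.16*i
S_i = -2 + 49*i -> [-2, 47, 96, 145, 194]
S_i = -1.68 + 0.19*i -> [-1.68, -1.49, -1.3, -1.11, -0.92]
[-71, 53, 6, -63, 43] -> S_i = Random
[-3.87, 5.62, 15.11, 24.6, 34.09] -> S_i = -3.87 + 9.49*i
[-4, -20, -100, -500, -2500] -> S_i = -4*5^i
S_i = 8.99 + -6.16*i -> [8.99, 2.83, -3.33, -9.49, -15.65]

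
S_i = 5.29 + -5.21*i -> [5.29, 0.08, -5.13, -10.34, -15.55]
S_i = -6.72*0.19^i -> [-6.72, -1.28, -0.24, -0.05, -0.01]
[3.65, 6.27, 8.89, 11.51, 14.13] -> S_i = 3.65 + 2.62*i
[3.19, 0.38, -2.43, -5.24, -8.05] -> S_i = 3.19 + -2.81*i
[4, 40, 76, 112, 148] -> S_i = 4 + 36*i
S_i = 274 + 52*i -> [274, 326, 378, 430, 482]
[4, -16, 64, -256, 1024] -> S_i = 4*-4^i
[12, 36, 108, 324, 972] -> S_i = 12*3^i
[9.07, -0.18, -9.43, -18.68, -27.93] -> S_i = 9.07 + -9.25*i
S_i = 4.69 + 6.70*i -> [4.69, 11.39, 18.09, 24.79, 31.49]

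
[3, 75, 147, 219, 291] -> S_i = 3 + 72*i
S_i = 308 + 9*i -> [308, 317, 326, 335, 344]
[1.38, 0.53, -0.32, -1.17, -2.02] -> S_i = 1.38 + -0.85*i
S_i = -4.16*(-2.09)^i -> [-4.16, 8.69, -18.17, 37.98, -79.37]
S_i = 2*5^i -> [2, 10, 50, 250, 1250]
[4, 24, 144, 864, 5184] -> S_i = 4*6^i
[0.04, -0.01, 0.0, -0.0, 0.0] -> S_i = 0.04*(-0.27)^i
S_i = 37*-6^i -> [37, -222, 1332, -7992, 47952]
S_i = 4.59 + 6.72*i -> [4.59, 11.31, 18.03, 24.75, 31.47]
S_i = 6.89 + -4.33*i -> [6.89, 2.56, -1.77, -6.1, -10.43]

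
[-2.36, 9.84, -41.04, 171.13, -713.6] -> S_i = -2.36*(-4.17)^i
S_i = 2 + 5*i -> [2, 7, 12, 17, 22]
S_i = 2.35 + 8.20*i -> [2.35, 10.55, 18.75, 26.95, 35.15]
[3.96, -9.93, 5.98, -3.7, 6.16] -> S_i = Random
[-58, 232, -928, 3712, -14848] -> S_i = -58*-4^i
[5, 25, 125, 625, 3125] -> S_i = 5*5^i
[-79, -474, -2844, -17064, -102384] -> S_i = -79*6^i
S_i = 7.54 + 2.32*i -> [7.54, 9.86, 12.18, 14.5, 16.82]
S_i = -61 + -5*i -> [-61, -66, -71, -76, -81]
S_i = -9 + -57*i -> [-9, -66, -123, -180, -237]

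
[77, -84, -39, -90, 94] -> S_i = Random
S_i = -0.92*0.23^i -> [-0.92, -0.21, -0.05, -0.01, -0.0]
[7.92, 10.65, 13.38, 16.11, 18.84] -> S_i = 7.92 + 2.73*i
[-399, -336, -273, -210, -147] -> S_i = -399 + 63*i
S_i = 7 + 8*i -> [7, 15, 23, 31, 39]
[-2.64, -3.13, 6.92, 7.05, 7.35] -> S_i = Random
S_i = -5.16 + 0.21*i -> [-5.16, -4.95, -4.74, -4.53, -4.32]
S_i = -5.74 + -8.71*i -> [-5.74, -14.45, -23.16, -31.87, -40.58]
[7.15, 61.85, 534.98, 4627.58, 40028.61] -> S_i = 7.15*8.65^i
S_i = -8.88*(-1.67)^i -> [-8.88, 14.83, -24.77, 41.36, -69.07]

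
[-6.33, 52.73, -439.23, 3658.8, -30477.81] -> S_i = -6.33*(-8.33)^i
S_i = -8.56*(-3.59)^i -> [-8.56, 30.73, -110.32, 396.06, -1421.84]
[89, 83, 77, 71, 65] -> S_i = 89 + -6*i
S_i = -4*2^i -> [-4, -8, -16, -32, -64]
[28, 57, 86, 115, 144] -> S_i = 28 + 29*i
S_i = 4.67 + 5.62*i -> [4.67, 10.29, 15.91, 21.53, 27.15]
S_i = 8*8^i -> [8, 64, 512, 4096, 32768]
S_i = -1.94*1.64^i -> [-1.94, -3.18, -5.22, -8.56, -14.03]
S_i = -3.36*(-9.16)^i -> [-3.36, 30.78, -281.92, 2582.41, -23654.9]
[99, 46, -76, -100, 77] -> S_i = Random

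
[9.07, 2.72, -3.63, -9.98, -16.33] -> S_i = 9.07 + -6.35*i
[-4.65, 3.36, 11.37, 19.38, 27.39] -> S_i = -4.65 + 8.01*i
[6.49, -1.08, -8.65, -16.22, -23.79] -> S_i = 6.49 + -7.57*i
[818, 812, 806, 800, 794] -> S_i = 818 + -6*i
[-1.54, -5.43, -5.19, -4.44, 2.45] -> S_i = Random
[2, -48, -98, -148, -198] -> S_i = 2 + -50*i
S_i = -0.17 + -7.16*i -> [-0.17, -7.33, -14.49, -21.65, -28.81]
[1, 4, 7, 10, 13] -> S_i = 1 + 3*i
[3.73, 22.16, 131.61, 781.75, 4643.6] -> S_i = 3.73*5.94^i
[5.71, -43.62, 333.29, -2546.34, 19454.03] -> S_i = 5.71*(-7.64)^i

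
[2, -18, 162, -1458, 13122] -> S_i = 2*-9^i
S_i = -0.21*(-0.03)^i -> [-0.21, 0.01, -0.0, 0.0, -0.0]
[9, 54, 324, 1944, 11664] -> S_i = 9*6^i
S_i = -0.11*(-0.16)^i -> [-0.11, 0.02, -0.0, 0.0, -0.0]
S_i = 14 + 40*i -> [14, 54, 94, 134, 174]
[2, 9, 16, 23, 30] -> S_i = 2 + 7*i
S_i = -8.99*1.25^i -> [-8.99, -11.24, -14.05, -17.56, -21.95]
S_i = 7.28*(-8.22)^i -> [7.28, -59.84, 491.9, -4043.4, 33236.76]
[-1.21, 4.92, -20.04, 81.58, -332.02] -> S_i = -1.21*(-4.07)^i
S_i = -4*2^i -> [-4, -8, -16, -32, -64]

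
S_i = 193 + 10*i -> [193, 203, 213, 223, 233]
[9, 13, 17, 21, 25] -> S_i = 9 + 4*i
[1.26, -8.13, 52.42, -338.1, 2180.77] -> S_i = 1.26*(-6.45)^i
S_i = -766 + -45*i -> [-766, -811, -856, -901, -946]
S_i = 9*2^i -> [9, 18, 36, 72, 144]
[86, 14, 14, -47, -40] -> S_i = Random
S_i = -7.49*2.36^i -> [-7.49, -17.68, -41.72, -98.45, -232.34]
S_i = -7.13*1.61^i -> [-7.13, -11.48, -18.48, -29.76, -47.91]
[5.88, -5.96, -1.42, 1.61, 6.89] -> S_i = Random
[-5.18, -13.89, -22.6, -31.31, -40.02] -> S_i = -5.18 + -8.71*i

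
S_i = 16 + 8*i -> [16, 24, 32, 40, 48]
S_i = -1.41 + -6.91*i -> [-1.41, -8.32, -15.23, -22.14, -29.05]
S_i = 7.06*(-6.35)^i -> [7.06, -44.83, 284.68, -1807.7, 11478.88]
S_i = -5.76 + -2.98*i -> [-5.76, -8.74, -11.72, -14.7, -17.68]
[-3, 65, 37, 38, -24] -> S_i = Random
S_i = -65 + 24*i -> [-65, -41, -17, 7, 31]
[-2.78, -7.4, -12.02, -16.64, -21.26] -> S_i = -2.78 + -4.62*i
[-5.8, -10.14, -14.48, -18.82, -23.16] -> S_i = -5.80 + -4.34*i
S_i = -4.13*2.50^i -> [-4.13, -10.32, -25.81, -64.53, -161.33]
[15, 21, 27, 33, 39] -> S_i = 15 + 6*i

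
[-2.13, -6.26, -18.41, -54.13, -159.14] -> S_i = -2.13*2.94^i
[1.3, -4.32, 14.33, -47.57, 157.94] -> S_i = 1.30*(-3.32)^i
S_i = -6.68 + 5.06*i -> [-6.68, -1.62, 3.44, 8.5, 13.56]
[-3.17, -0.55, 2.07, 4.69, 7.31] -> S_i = -3.17 + 2.62*i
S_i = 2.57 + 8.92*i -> [2.57, 11.49, 20.41, 29.33, 38.25]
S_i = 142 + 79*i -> [142, 221, 300, 379, 458]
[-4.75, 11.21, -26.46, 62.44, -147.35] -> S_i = -4.75*(-2.36)^i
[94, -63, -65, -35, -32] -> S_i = Random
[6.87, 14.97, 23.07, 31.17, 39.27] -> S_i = 6.87 + 8.10*i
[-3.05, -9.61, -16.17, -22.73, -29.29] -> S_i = -3.05 + -6.56*i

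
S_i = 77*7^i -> [77, 539, 3773, 26411, 184877]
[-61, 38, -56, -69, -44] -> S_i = Random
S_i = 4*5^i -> [4, 20, 100, 500, 2500]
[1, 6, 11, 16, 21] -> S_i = 1 + 5*i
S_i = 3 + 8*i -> [3, 11, 19, 27, 35]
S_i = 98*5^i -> [98, 490, 2450, 12250, 61250]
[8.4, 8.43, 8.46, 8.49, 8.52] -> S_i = 8.40 + 0.03*i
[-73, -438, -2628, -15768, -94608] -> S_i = -73*6^i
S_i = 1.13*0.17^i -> [1.13, 0.19, 0.03, 0.01, 0.0]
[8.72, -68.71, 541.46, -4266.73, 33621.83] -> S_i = 8.72*(-7.88)^i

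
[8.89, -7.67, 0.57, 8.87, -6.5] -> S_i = Random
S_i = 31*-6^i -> [31, -186, 1116, -6696, 40176]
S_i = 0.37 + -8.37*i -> [0.37, -8.0, -16.37, -24.74, -33.11]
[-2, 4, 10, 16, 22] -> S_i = -2 + 6*i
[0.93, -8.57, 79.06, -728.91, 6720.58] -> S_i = 0.93*(-9.22)^i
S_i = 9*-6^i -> [9, -54, 324, -1944, 11664]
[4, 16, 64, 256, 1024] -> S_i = 4*4^i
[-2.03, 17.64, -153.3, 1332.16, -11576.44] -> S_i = -2.03*(-8.69)^i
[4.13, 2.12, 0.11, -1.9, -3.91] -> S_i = 4.13 + -2.01*i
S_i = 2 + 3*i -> [2, 5, 8, 11, 14]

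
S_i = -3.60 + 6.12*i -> [-3.6, 2.52, 8.64, 14.76, 20.88]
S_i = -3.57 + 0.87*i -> [-3.57, -2.7, -1.83, -0.96, -0.09]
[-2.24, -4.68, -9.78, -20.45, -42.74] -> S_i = -2.24*2.09^i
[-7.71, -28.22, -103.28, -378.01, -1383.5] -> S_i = -7.71*3.66^i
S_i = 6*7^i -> [6, 42, 294, 2058, 14406]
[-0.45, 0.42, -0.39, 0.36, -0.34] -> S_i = -0.45*(-0.93)^i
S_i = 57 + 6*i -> [57, 63, 69, 75, 81]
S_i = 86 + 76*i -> [86, 162, 238, 314, 390]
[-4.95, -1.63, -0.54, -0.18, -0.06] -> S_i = -4.95*0.33^i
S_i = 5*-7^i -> [5, -35, 245, -1715, 12005]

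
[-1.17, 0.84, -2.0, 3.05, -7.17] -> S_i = Random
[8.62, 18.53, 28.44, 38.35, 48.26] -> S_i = 8.62 + 9.91*i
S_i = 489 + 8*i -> [489, 497, 505, 513, 521]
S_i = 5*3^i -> [5, 15, 45, 135, 405]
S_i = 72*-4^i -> [72, -288, 1152, -4608, 18432]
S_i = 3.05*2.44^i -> [3.05, 7.44, 18.16, 44.31, 108.11]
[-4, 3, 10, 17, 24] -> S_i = -4 + 7*i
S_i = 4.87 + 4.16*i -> [4.87, 9.03, 13.19, 17.35, 21.51]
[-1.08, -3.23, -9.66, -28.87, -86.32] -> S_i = -1.08*2.99^i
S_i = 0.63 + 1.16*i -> [0.63, 1.79, 2.95, 4.11, 5.27]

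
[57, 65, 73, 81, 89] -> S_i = 57 + 8*i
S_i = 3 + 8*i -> [3, 11, 19, 27, 35]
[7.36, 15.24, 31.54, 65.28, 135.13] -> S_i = 7.36*2.07^i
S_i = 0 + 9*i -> [0, 9, 18, 27, 36]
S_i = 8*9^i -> [8, 72, 648, 5832, 52488]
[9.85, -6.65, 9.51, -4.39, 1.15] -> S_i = Random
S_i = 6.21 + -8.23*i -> [6.21, -2.02, -10.25, -18.48, -26.71]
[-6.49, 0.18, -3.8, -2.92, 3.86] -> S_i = Random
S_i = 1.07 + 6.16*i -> [1.07, 7.23, 13.39, 19.55, 25.71]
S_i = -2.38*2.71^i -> [-2.38, -6.45, -17.48, -47.37, -128.37]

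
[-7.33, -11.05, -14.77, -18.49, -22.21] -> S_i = -7.33 + -3.72*i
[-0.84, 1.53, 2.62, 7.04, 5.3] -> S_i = Random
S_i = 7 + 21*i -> [7, 28, 49, 70, 91]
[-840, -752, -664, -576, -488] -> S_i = -840 + 88*i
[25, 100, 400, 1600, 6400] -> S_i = 25*4^i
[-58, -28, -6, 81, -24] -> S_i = Random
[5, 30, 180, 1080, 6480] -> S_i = 5*6^i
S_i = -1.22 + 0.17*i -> [-1.22, -1.05, -0.88, -0.71, -0.54]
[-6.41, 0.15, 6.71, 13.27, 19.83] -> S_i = -6.41 + 6.56*i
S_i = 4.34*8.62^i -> [4.34, 37.41, 322.48, 2779.79, 23961.76]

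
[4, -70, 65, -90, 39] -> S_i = Random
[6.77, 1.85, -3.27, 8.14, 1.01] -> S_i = Random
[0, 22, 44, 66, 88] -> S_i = 0 + 22*i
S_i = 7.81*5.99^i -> [7.81, 46.78, 280.22, 1678.54, 10054.45]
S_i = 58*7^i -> [58, 406, 2842, 19894, 139258]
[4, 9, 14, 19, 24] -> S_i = 4 + 5*i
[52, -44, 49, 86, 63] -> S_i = Random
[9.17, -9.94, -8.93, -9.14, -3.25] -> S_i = Random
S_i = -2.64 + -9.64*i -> [-2.64, -12.28, -21.92, -31.56, -41.2]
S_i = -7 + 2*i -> [-7, -5, -3, -1, 1]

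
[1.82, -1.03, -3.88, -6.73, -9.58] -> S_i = 1.82 + -2.85*i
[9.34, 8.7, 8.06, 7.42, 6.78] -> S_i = 9.34 + -0.64*i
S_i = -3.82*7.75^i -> [-3.82, -29.6, -229.44, -1778.15, -13780.66]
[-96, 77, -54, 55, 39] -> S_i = Random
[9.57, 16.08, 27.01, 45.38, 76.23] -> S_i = 9.57*1.68^i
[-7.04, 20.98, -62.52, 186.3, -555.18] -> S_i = -7.04*(-2.98)^i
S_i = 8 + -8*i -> [8, 0, -8, -16, -24]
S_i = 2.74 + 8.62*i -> [2.74, 11.36, 19.98, 28.6, 37.22]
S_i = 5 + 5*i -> [5, 10, 15, 20, 25]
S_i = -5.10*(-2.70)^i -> [-5.1, 13.77, -37.18, 100.38, -271.03]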